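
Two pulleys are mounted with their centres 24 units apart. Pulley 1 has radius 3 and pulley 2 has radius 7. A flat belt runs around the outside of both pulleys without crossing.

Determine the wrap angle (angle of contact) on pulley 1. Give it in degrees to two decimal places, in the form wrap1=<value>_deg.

wrap1=160.81_deg

open belt: β = asin((r2−r1)/C) = asin(4/24) = 9.5941°
wrap1 = π − 2β = 160.8119°
wrap2 = π + 2β = 199.1881°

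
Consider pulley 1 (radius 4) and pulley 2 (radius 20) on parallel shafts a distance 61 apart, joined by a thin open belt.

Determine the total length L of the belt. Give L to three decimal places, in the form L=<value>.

L=201.620

open belt: β = asin((r2−r1)/C) = asin(16/61) = 15.2063°
wrap1 = π − 2β = 149.5874°
wrap2 = π + 2β = 210.4126°
tangent length = C·cosβ = 58.8643
L = r1·wrap1 + r2·wrap2 + 2·C·cosβ = 4·2.6108 + 20·3.6724 + 2·58.8643 = 201.6195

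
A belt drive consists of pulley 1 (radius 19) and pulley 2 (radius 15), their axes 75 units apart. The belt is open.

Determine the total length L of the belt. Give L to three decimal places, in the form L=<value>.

L=257.028

open belt: β = asin((r2−r1)/C) = asin(-4/75) = -3.0572°
wrap1 = π − 2β = 186.1145°
wrap2 = π + 2β = 173.8855°
tangent length = C·cosβ = 74.8933
L = r1·wrap1 + r2·wrap2 + 2·C·cosβ = 19·3.2483 + 15·3.0349 + 2·74.8933 = 257.0275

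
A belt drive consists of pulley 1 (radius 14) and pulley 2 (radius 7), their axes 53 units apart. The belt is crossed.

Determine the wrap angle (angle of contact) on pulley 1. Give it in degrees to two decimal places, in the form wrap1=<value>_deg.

crossed belt: β = asin((r1+r2)/C) = asin(21/53) = 23.3425°
wrap1 = wrap2 = π + 2β = 226.6850°

wrap1=226.68_deg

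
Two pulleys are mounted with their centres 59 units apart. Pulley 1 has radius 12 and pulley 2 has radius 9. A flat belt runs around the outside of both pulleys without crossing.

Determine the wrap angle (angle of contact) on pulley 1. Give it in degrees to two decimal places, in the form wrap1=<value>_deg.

open belt: β = asin((r2−r1)/C) = asin(-3/59) = -2.9146°
wrap1 = π − 2β = 185.8292°
wrap2 = π + 2β = 174.1708°

wrap1=185.83_deg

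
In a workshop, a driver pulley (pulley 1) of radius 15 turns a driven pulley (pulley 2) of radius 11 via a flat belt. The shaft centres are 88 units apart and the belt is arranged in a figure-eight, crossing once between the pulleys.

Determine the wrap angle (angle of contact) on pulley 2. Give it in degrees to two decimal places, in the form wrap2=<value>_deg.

crossed belt: β = asin((r1+r2)/C) = asin(26/88) = 17.1848°
wrap1 = wrap2 = π + 2β = 214.3696°

wrap2=214.37_deg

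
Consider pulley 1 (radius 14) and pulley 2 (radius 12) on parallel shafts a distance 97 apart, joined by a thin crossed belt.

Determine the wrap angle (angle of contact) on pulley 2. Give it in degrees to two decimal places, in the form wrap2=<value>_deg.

crossed belt: β = asin((r1+r2)/C) = asin(26/97) = 15.5477°
wrap1 = wrap2 = π + 2β = 211.0955°

wrap2=211.10_deg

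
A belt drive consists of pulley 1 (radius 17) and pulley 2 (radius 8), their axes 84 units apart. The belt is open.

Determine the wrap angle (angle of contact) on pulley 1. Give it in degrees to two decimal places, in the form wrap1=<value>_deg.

wrap1=192.30_deg

open belt: β = asin((r2−r1)/C) = asin(-9/84) = -6.1506°
wrap1 = π − 2β = 192.3013°
wrap2 = π + 2β = 167.6987°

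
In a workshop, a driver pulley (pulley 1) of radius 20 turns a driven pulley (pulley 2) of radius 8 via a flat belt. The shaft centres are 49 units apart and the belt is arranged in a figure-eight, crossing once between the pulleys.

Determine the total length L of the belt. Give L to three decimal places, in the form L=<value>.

L=202.450

crossed belt: β = asin((r1+r2)/C) = asin(28/49) = 34.8499°
wrap1 = wrap2 = π + 2β = 249.6998°
tangent length = C·cosβ = 40.2119
L = (r1+r2)·wrap + 2·C·cosβ = 28·4.3581 + 2·40.2119 = 202.4502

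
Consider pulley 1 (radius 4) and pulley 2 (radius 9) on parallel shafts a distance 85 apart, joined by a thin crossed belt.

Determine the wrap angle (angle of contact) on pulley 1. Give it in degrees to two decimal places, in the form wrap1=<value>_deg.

crossed belt: β = asin((r1+r2)/C) = asin(13/85) = 8.7974°
wrap1 = wrap2 = π + 2β = 197.5948°

wrap1=197.59_deg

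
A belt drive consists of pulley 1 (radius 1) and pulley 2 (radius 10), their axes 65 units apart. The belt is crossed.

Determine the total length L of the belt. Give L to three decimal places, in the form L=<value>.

crossed belt: β = asin((r1+r2)/C) = asin(11/65) = 9.7431°
wrap1 = wrap2 = π + 2β = 199.4862°
tangent length = C·cosβ = 64.0625
L = (r1+r2)·wrap + 2·C·cosβ = 11·3.4817 + 2·64.0625 = 166.4235

L=166.424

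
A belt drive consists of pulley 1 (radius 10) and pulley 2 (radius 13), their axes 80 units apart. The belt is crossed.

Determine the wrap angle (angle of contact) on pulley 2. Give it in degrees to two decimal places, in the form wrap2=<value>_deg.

crossed belt: β = asin((r1+r2)/C) = asin(23/80) = 16.7083°
wrap1 = wrap2 = π + 2β = 213.4167°

wrap2=213.42_deg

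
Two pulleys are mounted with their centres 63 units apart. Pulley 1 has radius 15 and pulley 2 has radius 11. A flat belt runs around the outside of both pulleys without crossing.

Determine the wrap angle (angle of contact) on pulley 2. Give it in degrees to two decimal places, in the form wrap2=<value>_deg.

wrap2=172.72_deg

open belt: β = asin((r2−r1)/C) = asin(-4/63) = -3.6403°
wrap1 = π − 2β = 187.2806°
wrap2 = π + 2β = 172.7194°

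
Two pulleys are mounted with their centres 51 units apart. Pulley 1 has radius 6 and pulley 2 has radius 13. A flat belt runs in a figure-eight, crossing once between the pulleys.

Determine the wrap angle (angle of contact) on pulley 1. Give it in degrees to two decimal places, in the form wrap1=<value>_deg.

wrap1=223.75_deg

crossed belt: β = asin((r1+r2)/C) = asin(19/51) = 21.8729°
wrap1 = wrap2 = π + 2β = 223.7458°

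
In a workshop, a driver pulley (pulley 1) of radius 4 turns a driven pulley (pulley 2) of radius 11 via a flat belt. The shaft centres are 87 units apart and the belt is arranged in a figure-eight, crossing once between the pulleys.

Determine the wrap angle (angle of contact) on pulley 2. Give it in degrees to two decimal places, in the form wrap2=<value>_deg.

wrap2=199.86_deg

crossed belt: β = asin((r1+r2)/C) = asin(15/87) = 9.9282°
wrap1 = wrap2 = π + 2β = 199.8564°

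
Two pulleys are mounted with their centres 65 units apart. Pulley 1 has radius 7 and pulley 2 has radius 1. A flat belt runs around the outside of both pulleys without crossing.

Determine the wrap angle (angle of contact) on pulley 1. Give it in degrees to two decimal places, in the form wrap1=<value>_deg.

open belt: β = asin((r2−r1)/C) = asin(-6/65) = -5.2964°
wrap1 = π − 2β = 190.5928°
wrap2 = π + 2β = 169.4072°

wrap1=190.59_deg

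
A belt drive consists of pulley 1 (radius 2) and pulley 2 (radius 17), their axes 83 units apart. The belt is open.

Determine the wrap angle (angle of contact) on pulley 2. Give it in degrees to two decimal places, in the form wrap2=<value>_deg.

open belt: β = asin((r2−r1)/C) = asin(15/83) = 10.4119°
wrap1 = π − 2β = 159.1763°
wrap2 = π + 2β = 200.8237°

wrap2=200.82_deg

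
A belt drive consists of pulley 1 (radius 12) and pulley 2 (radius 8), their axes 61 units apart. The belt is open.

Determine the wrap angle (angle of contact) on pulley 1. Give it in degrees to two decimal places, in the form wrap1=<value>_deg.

open belt: β = asin((r2−r1)/C) = asin(-4/61) = -3.7598°
wrap1 = π − 2β = 187.5196°
wrap2 = π + 2β = 172.4804°

wrap1=187.52_deg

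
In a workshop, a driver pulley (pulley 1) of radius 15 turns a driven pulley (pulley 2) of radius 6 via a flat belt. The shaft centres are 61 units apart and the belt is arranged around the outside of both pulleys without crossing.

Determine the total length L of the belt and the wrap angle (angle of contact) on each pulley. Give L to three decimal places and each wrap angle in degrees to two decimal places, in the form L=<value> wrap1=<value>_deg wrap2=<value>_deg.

open belt: β = asin((r2−r1)/C) = asin(-9/61) = -8.4844°
wrap1 = π − 2β = 196.9689°
wrap2 = π + 2β = 163.0311°
tangent length = C·cosβ = 60.3324
L = r1·wrap1 + r2·wrap2 + 2·C·cosβ = 15·3.4378 + 6·2.8454 + 2·60.3324 = 189.3037

L=189.304 wrap1=196.97_deg wrap2=163.03_deg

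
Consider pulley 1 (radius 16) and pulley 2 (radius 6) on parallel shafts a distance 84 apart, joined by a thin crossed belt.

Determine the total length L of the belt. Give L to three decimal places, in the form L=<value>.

crossed belt: β = asin((r1+r2)/C) = asin(22/84) = 15.1831°
wrap1 = wrap2 = π + 2β = 210.3662°
tangent length = C·cosβ = 81.0679
L = (r1+r2)·wrap + 2·C·cosβ = 22·3.6716 + 2·81.0679 = 242.9106

L=242.911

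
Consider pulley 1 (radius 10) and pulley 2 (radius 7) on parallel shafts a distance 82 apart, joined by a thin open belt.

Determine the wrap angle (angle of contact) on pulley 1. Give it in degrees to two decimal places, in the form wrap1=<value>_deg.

open belt: β = asin((r2−r1)/C) = asin(-3/82) = -2.0967°
wrap1 = π − 2β = 184.1933°
wrap2 = π + 2β = 175.8067°

wrap1=184.19_deg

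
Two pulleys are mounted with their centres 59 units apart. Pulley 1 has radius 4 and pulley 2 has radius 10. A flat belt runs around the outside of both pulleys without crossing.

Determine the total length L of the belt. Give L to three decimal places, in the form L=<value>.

L=162.593

open belt: β = asin((r2−r1)/C) = asin(6/59) = 5.8368°
wrap1 = π − 2β = 168.3264°
wrap2 = π + 2β = 191.6736°
tangent length = C·cosβ = 58.6941
L = r1·wrap1 + r2·wrap2 + 2·C·cosβ = 4·2.9379 + 10·3.3453 + 2·58.6941 = 162.5930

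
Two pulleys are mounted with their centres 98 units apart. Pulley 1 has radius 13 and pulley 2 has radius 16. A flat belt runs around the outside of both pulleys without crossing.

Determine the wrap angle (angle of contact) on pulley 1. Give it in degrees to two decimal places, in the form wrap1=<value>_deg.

wrap1=176.49_deg

open belt: β = asin((r2−r1)/C) = asin(3/98) = 1.7542°
wrap1 = π − 2β = 176.4915°
wrap2 = π + 2β = 183.5085°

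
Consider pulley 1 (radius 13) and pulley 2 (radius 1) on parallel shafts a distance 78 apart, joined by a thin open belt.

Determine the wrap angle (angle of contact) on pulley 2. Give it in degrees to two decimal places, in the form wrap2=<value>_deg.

wrap2=162.30_deg

open belt: β = asin((r2−r1)/C) = asin(-12/78) = -8.8499°
wrap1 = π − 2β = 197.6998°
wrap2 = π + 2β = 162.3002°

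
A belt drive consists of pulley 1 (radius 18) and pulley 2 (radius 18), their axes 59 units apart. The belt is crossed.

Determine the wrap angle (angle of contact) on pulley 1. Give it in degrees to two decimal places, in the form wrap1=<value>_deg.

crossed belt: β = asin((r1+r2)/C) = asin(36/59) = 37.6018°
wrap1 = wrap2 = π + 2β = 255.2035°

wrap1=255.20_deg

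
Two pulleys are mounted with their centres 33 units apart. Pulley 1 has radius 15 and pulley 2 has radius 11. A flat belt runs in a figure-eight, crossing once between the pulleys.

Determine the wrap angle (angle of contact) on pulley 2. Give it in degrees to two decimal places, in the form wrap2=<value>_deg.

wrap2=283.98_deg

crossed belt: β = asin((r1+r2)/C) = asin(26/33) = 51.9877°
wrap1 = wrap2 = π + 2β = 283.9754°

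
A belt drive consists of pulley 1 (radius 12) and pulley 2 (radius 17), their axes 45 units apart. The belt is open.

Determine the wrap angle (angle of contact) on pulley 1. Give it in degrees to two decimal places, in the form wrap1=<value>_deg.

wrap1=167.24_deg

open belt: β = asin((r2−r1)/C) = asin(5/45) = 6.3794°
wrap1 = π − 2β = 167.2413°
wrap2 = π + 2β = 192.7587°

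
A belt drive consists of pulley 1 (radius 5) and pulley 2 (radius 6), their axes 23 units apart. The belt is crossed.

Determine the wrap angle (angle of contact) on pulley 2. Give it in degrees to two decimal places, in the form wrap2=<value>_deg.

wrap2=237.14_deg

crossed belt: β = asin((r1+r2)/C) = asin(11/23) = 28.5719°
wrap1 = wrap2 = π + 2β = 237.1438°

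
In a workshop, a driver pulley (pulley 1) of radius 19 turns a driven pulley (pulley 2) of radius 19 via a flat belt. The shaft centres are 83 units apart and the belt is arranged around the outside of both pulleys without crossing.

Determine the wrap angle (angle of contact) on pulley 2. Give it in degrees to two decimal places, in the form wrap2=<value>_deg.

wrap2=180.00_deg

open belt: β = asin((r2−r1)/C) = asin(0/83) = 0.0000°
wrap1 = π − 2β = 180.0000°
wrap2 = π + 2β = 180.0000°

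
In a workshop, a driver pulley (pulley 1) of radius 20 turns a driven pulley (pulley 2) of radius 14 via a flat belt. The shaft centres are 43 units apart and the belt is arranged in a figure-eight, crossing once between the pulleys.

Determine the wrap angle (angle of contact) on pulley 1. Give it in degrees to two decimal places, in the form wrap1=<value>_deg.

crossed belt: β = asin((r1+r2)/C) = asin(34/43) = 52.2508°
wrap1 = wrap2 = π + 2β = 284.5015°

wrap1=284.50_deg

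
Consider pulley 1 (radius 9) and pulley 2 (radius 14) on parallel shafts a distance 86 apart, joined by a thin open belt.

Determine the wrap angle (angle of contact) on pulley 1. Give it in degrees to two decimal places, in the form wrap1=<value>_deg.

open belt: β = asin((r2−r1)/C) = asin(5/86) = 3.3330°
wrap1 = π − 2β = 173.3339°
wrap2 = π + 2β = 186.6661°

wrap1=173.33_deg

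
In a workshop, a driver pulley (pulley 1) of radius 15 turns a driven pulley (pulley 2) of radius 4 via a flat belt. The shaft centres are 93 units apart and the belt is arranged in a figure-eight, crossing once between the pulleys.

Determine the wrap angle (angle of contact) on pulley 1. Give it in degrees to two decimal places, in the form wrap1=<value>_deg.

wrap1=203.58_deg

crossed belt: β = asin((r1+r2)/C) = asin(19/93) = 11.7886°
wrap1 = wrap2 = π + 2β = 203.5772°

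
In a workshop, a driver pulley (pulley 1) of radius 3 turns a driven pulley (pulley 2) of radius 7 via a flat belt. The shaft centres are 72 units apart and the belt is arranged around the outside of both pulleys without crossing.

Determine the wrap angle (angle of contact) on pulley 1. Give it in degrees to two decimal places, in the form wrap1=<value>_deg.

open belt: β = asin((r2−r1)/C) = asin(4/72) = 3.1847°
wrap1 = π − 2β = 173.6305°
wrap2 = π + 2β = 186.3695°

wrap1=173.63_deg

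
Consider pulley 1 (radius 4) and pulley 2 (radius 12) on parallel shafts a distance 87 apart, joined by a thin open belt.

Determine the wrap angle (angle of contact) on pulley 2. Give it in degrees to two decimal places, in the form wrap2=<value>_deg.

open belt: β = asin((r2−r1)/C) = asin(8/87) = 5.2760°
wrap1 = π − 2β = 169.4479°
wrap2 = π + 2β = 190.5521°

wrap2=190.55_deg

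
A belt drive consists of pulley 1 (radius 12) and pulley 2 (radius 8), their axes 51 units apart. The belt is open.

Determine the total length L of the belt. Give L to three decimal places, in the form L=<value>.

open belt: β = asin((r2−r1)/C) = asin(-4/51) = -4.4984°
wrap1 = π − 2β = 188.9968°
wrap2 = π + 2β = 171.0032°
tangent length = C·cosβ = 50.8429
L = r1·wrap1 + r2·wrap2 + 2·C·cosβ = 12·3.2986 + 8·2.9846 + 2·50.8429 = 165.1457

L=165.146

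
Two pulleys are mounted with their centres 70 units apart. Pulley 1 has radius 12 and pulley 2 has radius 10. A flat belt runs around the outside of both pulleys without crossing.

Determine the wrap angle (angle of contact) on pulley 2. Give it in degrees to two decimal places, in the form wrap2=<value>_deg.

open belt: β = asin((r2−r1)/C) = asin(-2/70) = -1.6372°
wrap1 = π − 2β = 183.2745°
wrap2 = π + 2β = 176.7255°

wrap2=176.73_deg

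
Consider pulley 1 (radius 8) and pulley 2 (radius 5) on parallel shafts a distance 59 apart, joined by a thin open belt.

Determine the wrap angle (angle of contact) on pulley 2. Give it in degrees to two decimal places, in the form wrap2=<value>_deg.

open belt: β = asin((r2−r1)/C) = asin(-3/59) = -2.9146°
wrap1 = π − 2β = 185.8292°
wrap2 = π + 2β = 174.1708°

wrap2=174.17_deg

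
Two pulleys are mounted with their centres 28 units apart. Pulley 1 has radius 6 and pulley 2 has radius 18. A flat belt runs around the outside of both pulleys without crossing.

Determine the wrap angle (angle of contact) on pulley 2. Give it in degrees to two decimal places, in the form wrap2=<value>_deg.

wrap2=230.75_deg

open belt: β = asin((r2−r1)/C) = asin(12/28) = 25.3769°
wrap1 = π − 2β = 129.2461°
wrap2 = π + 2β = 230.7539°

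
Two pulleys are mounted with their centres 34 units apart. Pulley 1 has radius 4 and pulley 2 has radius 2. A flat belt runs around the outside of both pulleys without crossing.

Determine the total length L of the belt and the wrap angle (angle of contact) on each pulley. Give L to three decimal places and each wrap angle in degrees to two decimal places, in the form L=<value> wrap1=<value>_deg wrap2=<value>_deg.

open belt: β = asin((r2−r1)/C) = asin(-2/34) = -3.3723°
wrap1 = π − 2β = 186.7446°
wrap2 = π + 2β = 173.2554°
tangent length = C·cosβ = 33.9411
L = r1·wrap1 + r2·wrap2 + 2·C·cosβ = 4·3.2593 + 2·3.0239 + 2·33.9411 = 86.9672

L=86.967 wrap1=186.74_deg wrap2=173.26_deg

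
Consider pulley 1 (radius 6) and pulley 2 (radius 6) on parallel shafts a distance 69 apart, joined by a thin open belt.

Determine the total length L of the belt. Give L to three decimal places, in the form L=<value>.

open belt: β = asin((r2−r1)/C) = asin(0/69) = 0.0000°
wrap1 = π − 2β = 180.0000°
wrap2 = π + 2β = 180.0000°
tangent length = C·cosβ = 69.0000
L = r1·wrap1 + r2·wrap2 + 2·C·cosβ = 6·3.1416 + 6·3.1416 + 2·69.0000 = 175.6991

L=175.699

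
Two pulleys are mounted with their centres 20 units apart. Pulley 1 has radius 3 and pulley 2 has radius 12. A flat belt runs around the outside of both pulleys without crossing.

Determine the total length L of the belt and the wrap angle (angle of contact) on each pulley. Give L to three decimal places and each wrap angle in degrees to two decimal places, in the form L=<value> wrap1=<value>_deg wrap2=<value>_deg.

open belt: β = asin((r2−r1)/C) = asin(9/20) = 26.7437°
wrap1 = π − 2β = 126.5126°
wrap2 = π + 2β = 233.4874°
tangent length = C·cosβ = 17.8606
L = r1·wrap1 + r2·wrap2 + 2·C·cosβ = 3·2.2081 + 12·4.0751 + 2·17.8606 = 91.2468

L=91.247 wrap1=126.51_deg wrap2=233.49_deg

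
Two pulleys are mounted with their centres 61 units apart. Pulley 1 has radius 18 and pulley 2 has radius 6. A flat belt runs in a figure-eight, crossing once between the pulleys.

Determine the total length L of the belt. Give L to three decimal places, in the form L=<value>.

L=206.969

crossed belt: β = asin((r1+r2)/C) = asin(24/61) = 23.1689°
wrap1 = wrap2 = π + 2β = 226.3378°
tangent length = C·cosβ = 56.0803
L = (r1+r2)·wrap + 2·C·cosβ = 24·3.9503 + 2·56.0803 = 206.9687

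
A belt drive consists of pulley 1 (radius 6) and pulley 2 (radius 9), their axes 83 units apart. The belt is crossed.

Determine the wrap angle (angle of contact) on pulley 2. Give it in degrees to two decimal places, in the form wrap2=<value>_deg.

crossed belt: β = asin((r1+r2)/C) = asin(15/83) = 10.4119°
wrap1 = wrap2 = π + 2β = 200.8237°

wrap2=200.82_deg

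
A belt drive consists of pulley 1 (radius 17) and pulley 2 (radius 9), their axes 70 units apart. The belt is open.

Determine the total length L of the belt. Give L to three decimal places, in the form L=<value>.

open belt: β = asin((r2−r1)/C) = asin(-8/70) = -6.5624°
wrap1 = π − 2β = 193.1249°
wrap2 = π + 2β = 166.8751°
tangent length = C·cosβ = 69.5414
L = r1·wrap1 + r2·wrap2 + 2·C·cosβ = 17·3.3707 + 9·2.9125 + 2·69.5414 = 222.5967

L=222.597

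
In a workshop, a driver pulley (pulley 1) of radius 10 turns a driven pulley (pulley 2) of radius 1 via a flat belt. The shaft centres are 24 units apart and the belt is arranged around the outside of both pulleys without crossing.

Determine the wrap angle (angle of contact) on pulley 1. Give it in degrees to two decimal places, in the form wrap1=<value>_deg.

open belt: β = asin((r2−r1)/C) = asin(-9/24) = -22.0243°
wrap1 = π − 2β = 224.0486°
wrap2 = π + 2β = 135.9514°

wrap1=224.05_deg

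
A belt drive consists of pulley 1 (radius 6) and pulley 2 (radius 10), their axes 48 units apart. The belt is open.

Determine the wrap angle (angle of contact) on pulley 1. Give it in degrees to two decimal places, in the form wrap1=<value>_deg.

open belt: β = asin((r2−r1)/C) = asin(4/48) = 4.7802°
wrap1 = π − 2β = 170.4396°
wrap2 = π + 2β = 189.5604°

wrap1=170.44_deg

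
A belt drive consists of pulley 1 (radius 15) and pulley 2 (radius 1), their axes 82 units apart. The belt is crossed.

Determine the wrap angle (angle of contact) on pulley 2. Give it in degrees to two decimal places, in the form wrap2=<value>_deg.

crossed belt: β = asin((r1+r2)/C) = asin(16/82) = 11.2518°
wrap1 = wrap2 = π + 2β = 202.5037°

wrap2=202.50_deg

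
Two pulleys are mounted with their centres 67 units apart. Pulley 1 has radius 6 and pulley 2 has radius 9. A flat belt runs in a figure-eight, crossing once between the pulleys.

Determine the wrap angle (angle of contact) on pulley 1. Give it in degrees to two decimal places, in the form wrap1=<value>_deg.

crossed belt: β = asin((r1+r2)/C) = asin(15/67) = 12.9371°
wrap1 = wrap2 = π + 2β = 205.8741°

wrap1=205.87_deg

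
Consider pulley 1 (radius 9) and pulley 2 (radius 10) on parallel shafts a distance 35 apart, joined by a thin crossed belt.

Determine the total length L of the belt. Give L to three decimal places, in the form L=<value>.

L=140.284

crossed belt: β = asin((r1+r2)/C) = asin(19/35) = 32.8783°
wrap1 = wrap2 = π + 2β = 245.7567°
tangent length = C·cosβ = 29.3939
L = (r1+r2)·wrap + 2·C·cosβ = 19·4.2893 + 2·29.3939 = 140.2838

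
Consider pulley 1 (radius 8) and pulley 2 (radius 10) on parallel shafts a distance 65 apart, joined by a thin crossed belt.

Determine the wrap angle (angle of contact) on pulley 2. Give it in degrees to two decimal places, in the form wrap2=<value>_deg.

crossed belt: β = asin((r1+r2)/C) = asin(18/65) = 16.0766°
wrap1 = wrap2 = π + 2β = 212.1533°

wrap2=212.15_deg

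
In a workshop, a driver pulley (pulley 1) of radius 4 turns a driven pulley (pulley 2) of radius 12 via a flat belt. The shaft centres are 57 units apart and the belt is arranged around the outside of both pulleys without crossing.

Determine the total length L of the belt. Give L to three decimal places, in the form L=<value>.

open belt: β = asin((r2−r1)/C) = asin(8/57) = 8.0682°
wrap1 = π − 2β = 163.8637°
wrap2 = π + 2β = 196.1363°
tangent length = C·cosβ = 56.4358
L = r1·wrap1 + r2·wrap2 + 2·C·cosβ = 4·2.8600 + 12·3.4232 + 2·56.4358 = 165.3901

L=165.390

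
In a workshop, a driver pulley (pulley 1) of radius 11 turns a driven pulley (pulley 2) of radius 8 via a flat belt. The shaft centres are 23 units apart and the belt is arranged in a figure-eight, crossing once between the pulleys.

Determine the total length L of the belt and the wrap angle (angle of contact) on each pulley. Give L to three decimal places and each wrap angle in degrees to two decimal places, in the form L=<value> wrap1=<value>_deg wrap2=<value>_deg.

crossed belt: β = asin((r1+r2)/C) = asin(19/23) = 55.6988°
wrap1 = wrap2 = π + 2β = 291.3977°
tangent length = C·cosβ = 12.9615
L = (r1+r2)·wrap + 2·C·cosβ = 19·5.0858 + 2·12.9615 = 122.5541

L=122.554 wrap1=291.40_deg wrap2=291.40_deg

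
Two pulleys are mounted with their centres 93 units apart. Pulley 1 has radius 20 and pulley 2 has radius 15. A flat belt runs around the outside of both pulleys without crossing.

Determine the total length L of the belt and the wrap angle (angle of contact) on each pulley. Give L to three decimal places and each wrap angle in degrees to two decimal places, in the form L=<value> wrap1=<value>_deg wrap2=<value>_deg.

open belt: β = asin((r2−r1)/C) = asin(-5/93) = -3.0819°
wrap1 = π − 2β = 186.1638°
wrap2 = π + 2β = 173.8362°
tangent length = C·cosβ = 92.8655
L = r1·wrap1 + r2·wrap2 + 2·C·cosβ = 20·3.2492 + 15·3.0340 + 2·92.8655 = 296.2246

L=296.225 wrap1=186.16_deg wrap2=173.84_deg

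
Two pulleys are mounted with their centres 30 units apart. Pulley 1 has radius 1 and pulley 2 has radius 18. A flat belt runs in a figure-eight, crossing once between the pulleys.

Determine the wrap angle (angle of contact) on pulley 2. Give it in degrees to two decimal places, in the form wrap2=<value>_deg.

wrap2=258.59_deg

crossed belt: β = asin((r1+r2)/C) = asin(19/30) = 39.2965°
wrap1 = wrap2 = π + 2β = 258.5930°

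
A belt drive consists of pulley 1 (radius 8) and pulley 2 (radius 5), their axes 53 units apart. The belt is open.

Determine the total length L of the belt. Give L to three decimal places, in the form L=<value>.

open belt: β = asin((r2−r1)/C) = asin(-3/53) = -3.2449°
wrap1 = π − 2β = 186.4898°
wrap2 = π + 2β = 173.5102°
tangent length = C·cosβ = 52.9150
L = r1·wrap1 + r2·wrap2 + 2·C·cosβ = 8·3.2549 + 5·3.0283 + 2·52.9150 = 147.0106

L=147.011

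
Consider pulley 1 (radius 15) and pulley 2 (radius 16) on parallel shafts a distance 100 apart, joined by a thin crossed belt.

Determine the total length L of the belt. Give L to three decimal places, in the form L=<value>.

crossed belt: β = asin((r1+r2)/C) = asin(31/100) = 18.0592°
wrap1 = wrap2 = π + 2β = 216.1185°
tangent length = C·cosβ = 95.0737
L = (r1+r2)·wrap + 2·C·cosβ = 31·3.7720 + 2·95.0737 = 307.0787

L=307.079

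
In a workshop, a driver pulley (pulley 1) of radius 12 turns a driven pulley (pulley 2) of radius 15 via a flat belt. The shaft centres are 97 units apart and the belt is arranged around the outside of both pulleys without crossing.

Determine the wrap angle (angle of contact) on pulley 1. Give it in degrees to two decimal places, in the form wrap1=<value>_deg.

wrap1=176.46_deg

open belt: β = asin((r2−r1)/C) = asin(3/97) = 1.7723°
wrap1 = π − 2β = 176.4554°
wrap2 = π + 2β = 183.5446°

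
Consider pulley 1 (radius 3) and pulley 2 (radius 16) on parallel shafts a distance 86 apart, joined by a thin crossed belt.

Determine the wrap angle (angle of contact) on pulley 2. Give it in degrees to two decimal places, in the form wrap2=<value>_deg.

crossed belt: β = asin((r1+r2)/C) = asin(19/86) = 12.7637°
wrap1 = wrap2 = π + 2β = 205.5274°

wrap2=205.53_deg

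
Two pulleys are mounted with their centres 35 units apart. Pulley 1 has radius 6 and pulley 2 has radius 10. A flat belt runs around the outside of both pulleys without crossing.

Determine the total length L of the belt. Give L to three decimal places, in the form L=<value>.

L=120.723

open belt: β = asin((r2−r1)/C) = asin(4/35) = 6.5624°
wrap1 = π − 2β = 166.8751°
wrap2 = π + 2β = 193.1249°
tangent length = C·cosβ = 34.7707
L = r1·wrap1 + r2·wrap2 + 2·C·cosβ = 6·2.9125 + 10·3.3707 + 2·34.7707 = 120.7231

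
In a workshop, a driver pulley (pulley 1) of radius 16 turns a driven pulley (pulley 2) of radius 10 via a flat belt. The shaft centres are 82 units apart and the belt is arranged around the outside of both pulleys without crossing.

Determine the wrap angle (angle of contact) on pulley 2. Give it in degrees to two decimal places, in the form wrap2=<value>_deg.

wrap2=171.61_deg

open belt: β = asin((r2−r1)/C) = asin(-6/82) = -4.1961°
wrap1 = π − 2β = 188.3922°
wrap2 = π + 2β = 171.6078°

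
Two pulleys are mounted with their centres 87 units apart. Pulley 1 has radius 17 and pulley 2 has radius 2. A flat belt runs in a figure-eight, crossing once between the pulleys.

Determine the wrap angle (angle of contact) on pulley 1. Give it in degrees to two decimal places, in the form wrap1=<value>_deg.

crossed belt: β = asin((r1+r2)/C) = asin(19/87) = 12.6145°
wrap1 = wrap2 = π + 2β = 205.2291°

wrap1=205.23_deg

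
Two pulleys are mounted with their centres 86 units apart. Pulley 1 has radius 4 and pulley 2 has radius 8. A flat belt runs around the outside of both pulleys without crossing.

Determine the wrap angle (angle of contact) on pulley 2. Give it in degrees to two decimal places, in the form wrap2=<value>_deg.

open belt: β = asin((r2−r1)/C) = asin(4/86) = 2.6659°
wrap1 = π − 2β = 174.6682°
wrap2 = π + 2β = 185.3318°

wrap2=185.33_deg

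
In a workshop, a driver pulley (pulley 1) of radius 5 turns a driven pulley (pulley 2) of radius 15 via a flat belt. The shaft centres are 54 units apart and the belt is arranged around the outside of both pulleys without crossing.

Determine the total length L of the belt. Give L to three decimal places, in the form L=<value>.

L=172.689

open belt: β = asin((r2−r1)/C) = asin(10/54) = 10.6719°
wrap1 = π − 2β = 158.6561°
wrap2 = π + 2β = 201.3439°
tangent length = C·cosβ = 53.0660
L = r1·wrap1 + r2·wrap2 + 2·C·cosβ = 5·2.7691 + 15·3.5141 + 2·53.0660 = 172.6891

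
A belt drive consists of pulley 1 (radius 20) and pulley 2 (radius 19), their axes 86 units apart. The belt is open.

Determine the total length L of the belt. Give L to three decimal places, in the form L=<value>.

L=294.534

open belt: β = asin((r2−r1)/C) = asin(-1/86) = -0.6662°
wrap1 = π − 2β = 181.3325°
wrap2 = π + 2β = 178.6675°
tangent length = C·cosβ = 85.9942
L = r1·wrap1 + r2·wrap2 + 2·C·cosβ = 20·3.1648 + 19·3.1183 + 2·85.9942 = 294.5337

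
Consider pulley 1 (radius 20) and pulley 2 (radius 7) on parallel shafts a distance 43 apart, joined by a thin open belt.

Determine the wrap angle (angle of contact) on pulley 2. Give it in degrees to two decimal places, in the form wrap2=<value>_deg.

open belt: β = asin((r2−r1)/C) = asin(-13/43) = -17.5973°
wrap1 = π − 2β = 215.1947°
wrap2 = π + 2β = 144.8053°

wrap2=144.81_deg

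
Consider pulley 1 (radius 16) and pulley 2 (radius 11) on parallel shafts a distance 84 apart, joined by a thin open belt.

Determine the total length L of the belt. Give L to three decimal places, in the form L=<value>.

open belt: β = asin((r2−r1)/C) = asin(-5/84) = -3.4125°
wrap1 = π − 2β = 186.8250°
wrap2 = π + 2β = 173.1750°
tangent length = C·cosβ = 83.8511
L = r1·wrap1 + r2·wrap2 + 2·C·cosβ = 16·3.2607 + 11·3.0225 + 2·83.8511 = 253.1207

L=253.121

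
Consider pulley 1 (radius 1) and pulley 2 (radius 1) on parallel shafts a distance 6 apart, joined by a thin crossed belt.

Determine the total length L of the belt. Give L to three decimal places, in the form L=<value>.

crossed belt: β = asin((r1+r2)/C) = asin(2/6) = 19.4712°
wrap1 = wrap2 = π + 2β = 218.9424°
tangent length = C·cosβ = 5.6569
L = (r1+r2)·wrap + 2·C·cosβ = 2·3.8213 + 2·5.6569 = 18.9562

L=18.956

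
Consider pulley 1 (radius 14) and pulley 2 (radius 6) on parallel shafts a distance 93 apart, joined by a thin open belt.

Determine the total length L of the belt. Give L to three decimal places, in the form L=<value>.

L=249.520

open belt: β = asin((r2−r1)/C) = asin(-8/93) = -4.9348°
wrap1 = π − 2β = 189.8695°
wrap2 = π + 2β = 170.1305°
tangent length = C·cosβ = 92.6553
L = r1·wrap1 + r2·wrap2 + 2·C·cosβ = 14·3.3138 + 6·2.9693 + 2·92.6553 = 249.5205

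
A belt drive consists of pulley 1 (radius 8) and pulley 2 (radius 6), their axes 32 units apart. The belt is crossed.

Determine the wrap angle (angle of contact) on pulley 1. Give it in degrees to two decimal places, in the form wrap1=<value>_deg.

wrap1=231.89_deg

crossed belt: β = asin((r1+r2)/C) = asin(14/32) = 25.9445°
wrap1 = wrap2 = π + 2β = 231.8890°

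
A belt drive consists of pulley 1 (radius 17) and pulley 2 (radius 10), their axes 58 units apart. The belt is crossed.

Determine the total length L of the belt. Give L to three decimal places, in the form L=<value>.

crossed belt: β = asin((r1+r2)/C) = asin(27/58) = 27.7437°
wrap1 = wrap2 = π + 2β = 235.4874°
tangent length = C·cosβ = 51.3323
L = (r1+r2)·wrap + 2·C·cosβ = 27·4.1100 + 2·51.3323 = 213.6353

L=213.635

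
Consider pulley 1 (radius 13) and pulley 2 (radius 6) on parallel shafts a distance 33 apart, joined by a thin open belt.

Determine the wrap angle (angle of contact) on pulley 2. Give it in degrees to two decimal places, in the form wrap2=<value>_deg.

wrap2=155.51_deg

open belt: β = asin((r2−r1)/C) = asin(-7/33) = -12.2467°
wrap1 = π − 2β = 204.4934°
wrap2 = π + 2β = 155.5066°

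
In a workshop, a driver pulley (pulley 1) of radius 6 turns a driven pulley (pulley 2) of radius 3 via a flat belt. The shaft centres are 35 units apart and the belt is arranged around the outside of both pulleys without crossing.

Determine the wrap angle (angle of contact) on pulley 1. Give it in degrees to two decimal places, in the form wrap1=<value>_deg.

wrap1=189.83_deg

open belt: β = asin((r2−r1)/C) = asin(-3/35) = -4.9171°
wrap1 = π − 2β = 189.8342°
wrap2 = π + 2β = 170.1658°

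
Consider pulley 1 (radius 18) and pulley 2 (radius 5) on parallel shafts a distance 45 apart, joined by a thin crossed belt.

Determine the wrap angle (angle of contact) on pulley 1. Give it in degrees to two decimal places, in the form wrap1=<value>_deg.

crossed belt: β = asin((r1+r2)/C) = asin(23/45) = 30.7379°
wrap1 = wrap2 = π + 2β = 241.4757°

wrap1=241.48_deg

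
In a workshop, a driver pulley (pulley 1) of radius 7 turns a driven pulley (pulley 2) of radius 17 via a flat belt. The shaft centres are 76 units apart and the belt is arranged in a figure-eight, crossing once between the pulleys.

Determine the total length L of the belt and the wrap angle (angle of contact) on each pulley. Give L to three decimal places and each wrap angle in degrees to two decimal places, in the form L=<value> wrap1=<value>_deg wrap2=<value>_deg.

crossed belt: β = asin((r1+r2)/C) = asin(24/76) = 18.4085°
wrap1 = wrap2 = π + 2β = 216.8170°
tangent length = C·cosβ = 72.1110
L = (r1+r2)·wrap + 2·C·cosβ = 24·3.7842 + 2·72.1110 = 235.0421

L=235.042 wrap1=216.82_deg wrap2=216.82_deg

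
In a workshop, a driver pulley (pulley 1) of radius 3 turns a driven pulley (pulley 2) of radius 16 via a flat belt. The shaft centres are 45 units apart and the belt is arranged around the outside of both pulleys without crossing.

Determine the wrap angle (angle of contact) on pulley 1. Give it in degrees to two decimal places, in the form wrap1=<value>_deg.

wrap1=146.42_deg

open belt: β = asin((r2−r1)/C) = asin(13/45) = 16.7914°
wrap1 = π − 2β = 146.4171°
wrap2 = π + 2β = 213.5829°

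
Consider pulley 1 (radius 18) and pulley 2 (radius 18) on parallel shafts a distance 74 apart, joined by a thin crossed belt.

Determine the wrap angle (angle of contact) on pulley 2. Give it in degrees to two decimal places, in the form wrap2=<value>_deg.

wrap2=238.22_deg

crossed belt: β = asin((r1+r2)/C) = asin(36/74) = 29.1099°
wrap1 = wrap2 = π + 2β = 238.2198°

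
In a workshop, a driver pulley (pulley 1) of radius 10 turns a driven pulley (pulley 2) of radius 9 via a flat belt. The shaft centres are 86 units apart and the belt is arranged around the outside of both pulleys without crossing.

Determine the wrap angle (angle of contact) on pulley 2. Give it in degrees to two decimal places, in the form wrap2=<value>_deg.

wrap2=178.67_deg

open belt: β = asin((r2−r1)/C) = asin(-1/86) = -0.6662°
wrap1 = π − 2β = 181.3325°
wrap2 = π + 2β = 178.6675°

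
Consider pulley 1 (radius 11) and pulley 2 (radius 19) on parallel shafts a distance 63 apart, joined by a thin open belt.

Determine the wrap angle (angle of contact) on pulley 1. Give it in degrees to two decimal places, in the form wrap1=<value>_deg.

wrap1=165.41_deg

open belt: β = asin((r2−r1)/C) = asin(8/63) = 7.2954°
wrap1 = π − 2β = 165.4093°
wrap2 = π + 2β = 194.5907°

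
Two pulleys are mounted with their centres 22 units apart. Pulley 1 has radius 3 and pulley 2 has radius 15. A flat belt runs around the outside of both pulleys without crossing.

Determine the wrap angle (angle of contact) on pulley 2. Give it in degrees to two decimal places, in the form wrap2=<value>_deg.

wrap2=246.11_deg

open belt: β = asin((r2−r1)/C) = asin(12/22) = 33.0557°
wrap1 = π − 2β = 113.8885°
wrap2 = π + 2β = 246.1115°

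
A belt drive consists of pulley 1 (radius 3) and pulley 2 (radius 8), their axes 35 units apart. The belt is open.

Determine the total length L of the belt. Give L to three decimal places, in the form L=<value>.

open belt: β = asin((r2−r1)/C) = asin(5/35) = 8.2132°
wrap1 = π − 2β = 163.5736°
wrap2 = π + 2β = 196.4264°
tangent length = C·cosβ = 34.6410
L = r1·wrap1 + r2·wrap2 + 2·C·cosβ = 3·2.8549 + 8·3.4283 + 2·34.6410 = 105.2730

L=105.273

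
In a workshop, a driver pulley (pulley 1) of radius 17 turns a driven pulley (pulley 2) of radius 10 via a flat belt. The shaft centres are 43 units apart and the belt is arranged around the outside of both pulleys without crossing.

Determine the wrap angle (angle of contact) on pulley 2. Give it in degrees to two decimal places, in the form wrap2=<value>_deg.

wrap2=161.26_deg

open belt: β = asin((r2−r1)/C) = asin(-7/43) = -9.3689°
wrap1 = π − 2β = 198.7378°
wrap2 = π + 2β = 161.2622°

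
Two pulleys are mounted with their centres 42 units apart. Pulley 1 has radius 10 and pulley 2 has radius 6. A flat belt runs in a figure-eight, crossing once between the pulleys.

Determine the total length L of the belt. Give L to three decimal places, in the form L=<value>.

crossed belt: β = asin((r1+r2)/C) = asin(16/42) = 22.3927°
wrap1 = wrap2 = π + 2β = 224.7854°
tangent length = C·cosβ = 38.8330
L = (r1+r2)·wrap + 2·C·cosβ = 16·3.9232 + 2·38.8330 = 140.4379

L=140.438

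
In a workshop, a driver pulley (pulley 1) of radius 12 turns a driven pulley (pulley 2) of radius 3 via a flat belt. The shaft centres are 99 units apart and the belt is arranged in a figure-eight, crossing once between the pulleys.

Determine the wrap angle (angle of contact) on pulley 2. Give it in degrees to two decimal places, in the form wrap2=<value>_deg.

wrap2=197.43_deg

crossed belt: β = asin((r1+r2)/C) = asin(15/99) = 8.7147°
wrap1 = wrap2 = π + 2β = 197.4295°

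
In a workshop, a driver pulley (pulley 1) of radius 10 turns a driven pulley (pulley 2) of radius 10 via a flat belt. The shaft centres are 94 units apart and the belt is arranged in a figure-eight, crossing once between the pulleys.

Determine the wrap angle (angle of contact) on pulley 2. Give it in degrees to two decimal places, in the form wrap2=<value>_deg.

crossed belt: β = asin((r1+r2)/C) = asin(20/94) = 12.2845°
wrap1 = wrap2 = π + 2β = 204.5690°

wrap2=204.57_deg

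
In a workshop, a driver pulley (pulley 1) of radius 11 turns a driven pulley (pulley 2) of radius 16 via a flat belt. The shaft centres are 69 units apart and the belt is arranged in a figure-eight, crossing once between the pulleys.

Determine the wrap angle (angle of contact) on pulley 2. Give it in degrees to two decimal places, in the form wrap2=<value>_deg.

wrap2=226.07_deg

crossed belt: β = asin((r1+r2)/C) = asin(27/69) = 23.0357°
wrap1 = wrap2 = π + 2β = 226.0714°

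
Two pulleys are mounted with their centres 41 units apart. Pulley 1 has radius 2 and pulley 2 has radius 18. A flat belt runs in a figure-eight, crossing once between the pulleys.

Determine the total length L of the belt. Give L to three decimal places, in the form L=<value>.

L=154.797

crossed belt: β = asin((r1+r2)/C) = asin(20/41) = 29.1964°
wrap1 = wrap2 = π + 2β = 238.3928°
tangent length = C·cosβ = 35.7911
L = (r1+r2)·wrap + 2·C·cosβ = 20·4.1607 + 2·35.7911 = 154.7969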